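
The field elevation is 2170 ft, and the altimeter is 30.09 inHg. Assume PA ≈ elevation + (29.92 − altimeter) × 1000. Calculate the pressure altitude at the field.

2000 ft

Pressure correction = (29.92 − 30.09) × 1000 = -170 ft.
Pressure altitude = 2170 + (-170) = 2000 ft.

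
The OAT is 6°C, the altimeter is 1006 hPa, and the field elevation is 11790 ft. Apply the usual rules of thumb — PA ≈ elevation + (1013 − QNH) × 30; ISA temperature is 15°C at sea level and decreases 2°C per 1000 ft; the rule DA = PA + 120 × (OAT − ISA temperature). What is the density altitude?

13800 ft

Pressure altitude = 11790 + (1013 − 1006) × 30 = 11790 + (+210) = 12000 ft.
ISA temperature at 12000 ft = 15 − 2 × (12000/1000) = -9°C.
ISA deviation = 6 − (-9) = +15°C.
Density altitude = 12000 + 120 × (15) = 13800 ft.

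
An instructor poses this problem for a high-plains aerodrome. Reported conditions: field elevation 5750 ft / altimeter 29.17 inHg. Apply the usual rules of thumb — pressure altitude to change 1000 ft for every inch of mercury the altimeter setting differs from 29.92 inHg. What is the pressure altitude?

6500 ft

Pressure correction = (29.92 − 29.17) × 1000 = +750 ft.
Pressure altitude = 5750 + (+750) = 6500 ft.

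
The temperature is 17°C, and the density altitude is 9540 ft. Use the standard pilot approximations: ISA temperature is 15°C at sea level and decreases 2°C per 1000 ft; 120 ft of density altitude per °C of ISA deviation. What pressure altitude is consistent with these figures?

DA = PA + 120 × (OAT − (15 − 2·PA/1000)) = PA + 120·OAT − 1800 + 0.24·PA = 1.24·PA + 120·OAT − 1800.
So 1.24·PA = 9540 − 120 × 17 + 1800 = 9300.
PA = 9300 / 1.24 = 7500 ft.

7500 ft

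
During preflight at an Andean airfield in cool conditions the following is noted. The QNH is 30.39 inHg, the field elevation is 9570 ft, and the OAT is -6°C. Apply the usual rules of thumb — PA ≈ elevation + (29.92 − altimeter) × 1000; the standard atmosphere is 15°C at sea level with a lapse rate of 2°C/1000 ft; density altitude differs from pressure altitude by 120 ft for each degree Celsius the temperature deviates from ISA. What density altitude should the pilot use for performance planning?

Pressure altitude = 9570 + (29.92 − 30.39) × 1000 = 9570 + (-470) = 9100 ft.
ISA temperature at 9100 ft = 15 − 2 × (9100/1000) = -3.2°C.
ISA deviation = -6 − (-3.2) = -2.8°C.
Density altitude = 9100 + 120 × (-2.8) = 8764 ft.

8764 ft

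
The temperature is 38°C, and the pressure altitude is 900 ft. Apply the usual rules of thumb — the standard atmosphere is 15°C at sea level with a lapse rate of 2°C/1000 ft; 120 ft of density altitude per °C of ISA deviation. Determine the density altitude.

ISA temperature at 900 ft = 15 − 2 × (900/1000) = 13.2°C.
ISA deviation = 38 − 13.2 = +24.8°C.
Density altitude = 900 + 120 × (24.8) = 900 + (+2976) = 3876 ft.

3876 ft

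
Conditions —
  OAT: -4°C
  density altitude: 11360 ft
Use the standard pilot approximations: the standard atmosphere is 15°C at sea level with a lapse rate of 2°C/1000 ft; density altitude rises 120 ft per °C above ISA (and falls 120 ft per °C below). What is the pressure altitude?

11000 ft

DA = PA + 120 × (OAT − (15 − 2·PA/1000)) = PA + 120·OAT − 1800 + 0.24·PA = 1.24·PA + 120·OAT − 1800.
So 1.24·PA = 11360 − 120 × (-4) + 1800 = 13640.
PA = 13640 / 1.24 = 11000 ft.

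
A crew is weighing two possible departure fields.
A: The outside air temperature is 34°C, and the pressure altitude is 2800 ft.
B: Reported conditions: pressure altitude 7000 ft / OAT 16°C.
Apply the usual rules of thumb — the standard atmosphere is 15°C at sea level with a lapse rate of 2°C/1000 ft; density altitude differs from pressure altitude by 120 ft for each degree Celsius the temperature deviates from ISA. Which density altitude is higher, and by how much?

A: ISA temp = 9.4°C, deviation +24.6°C, DA = 2800 + 120 × 24.6 = 5752 ft.
B: ISA temp = 1°C, deviation +15°C, DA = 7000 + 120 × 15 = 8800 ft.
B is higher by 8800 − 5752 = 3048 ft.

B by 3048 ft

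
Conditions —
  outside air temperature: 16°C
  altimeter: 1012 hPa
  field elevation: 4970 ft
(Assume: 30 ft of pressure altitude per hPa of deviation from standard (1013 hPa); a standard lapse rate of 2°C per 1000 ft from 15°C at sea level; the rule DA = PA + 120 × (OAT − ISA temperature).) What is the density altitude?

6320 ft

Pressure altitude = 4970 + (1013 − 1012) × 30 = 4970 + (+30) = 5000 ft.
ISA temperature at 5000 ft = 15 − 2 × (5000/1000) = 5°C.
ISA deviation = 16 − 5 = +11°C.
Density altitude = 5000 + 120 × (11) = 6320 ft.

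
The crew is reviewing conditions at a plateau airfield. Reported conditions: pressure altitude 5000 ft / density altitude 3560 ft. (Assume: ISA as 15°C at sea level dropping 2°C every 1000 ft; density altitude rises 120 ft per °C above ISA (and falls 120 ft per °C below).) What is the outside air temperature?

Density altitude − pressure altitude = 3560 − 5000 = -1440 ft.
At 120 ft/°C that is an ISA deviation of -1440/120 = -12°C.
ISA temperature at 5000 ft = 15 − 2 × (5000/1000) = 5°C.
OAT = ISA + deviation = 5 + (-12) = -7°C.

-7°C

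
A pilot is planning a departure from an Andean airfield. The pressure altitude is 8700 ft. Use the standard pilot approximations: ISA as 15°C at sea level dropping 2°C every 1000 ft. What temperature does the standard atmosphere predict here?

-2.4°C

ISA temperature = 15 − 2 × (8700/1000) = 15 − 17.4 = -2.4°C.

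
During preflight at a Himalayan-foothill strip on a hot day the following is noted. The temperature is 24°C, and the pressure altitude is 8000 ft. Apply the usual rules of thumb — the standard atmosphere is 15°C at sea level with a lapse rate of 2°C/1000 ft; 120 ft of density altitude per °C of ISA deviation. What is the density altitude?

11000 ft

ISA temperature at 8000 ft = 15 − 2 × (8000/1000) = -1°C.
ISA deviation = 24 − (-1) = +25°C.
Density altitude = 8000 + 120 × (25) = 8000 + (+3000) = 11000 ft.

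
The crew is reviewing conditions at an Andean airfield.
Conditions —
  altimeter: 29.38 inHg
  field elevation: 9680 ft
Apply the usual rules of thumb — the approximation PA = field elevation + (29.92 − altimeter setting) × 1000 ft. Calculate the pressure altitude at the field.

10220 ft

Pressure correction = (29.92 − 29.38) × 1000 = +540 ft.
Pressure altitude = 9680 + (+540) = 10220 ft.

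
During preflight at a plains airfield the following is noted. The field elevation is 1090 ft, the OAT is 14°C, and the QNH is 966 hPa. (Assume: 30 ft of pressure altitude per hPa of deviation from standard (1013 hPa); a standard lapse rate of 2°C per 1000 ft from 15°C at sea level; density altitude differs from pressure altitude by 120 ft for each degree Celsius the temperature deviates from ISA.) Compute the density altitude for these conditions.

2980 ft

Pressure altitude = 1090 + (1013 − 966) × 30 = 1090 + (+1410) = 2500 ft.
ISA temperature at 2500 ft = 15 − 2 × (2500/1000) = 10°C.
ISA deviation = 14 − 10 = +4°C.
Density altitude = 2500 + 120 × (4) = 2980 ft.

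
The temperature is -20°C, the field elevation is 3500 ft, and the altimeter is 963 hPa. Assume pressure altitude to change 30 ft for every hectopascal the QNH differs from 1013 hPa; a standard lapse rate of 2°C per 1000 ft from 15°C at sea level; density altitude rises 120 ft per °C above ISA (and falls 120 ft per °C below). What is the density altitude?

Pressure altitude = 3500 + (1013 − 963) × 30 = 3500 + (+1500) = 5000 ft.
ISA temperature at 5000 ft = 15 − 2 × (5000/1000) = 5°C.
ISA deviation = -20 − 5 = -25°C.
Density altitude = 5000 + 120 × (-25) = 2000 ft.

2000 ft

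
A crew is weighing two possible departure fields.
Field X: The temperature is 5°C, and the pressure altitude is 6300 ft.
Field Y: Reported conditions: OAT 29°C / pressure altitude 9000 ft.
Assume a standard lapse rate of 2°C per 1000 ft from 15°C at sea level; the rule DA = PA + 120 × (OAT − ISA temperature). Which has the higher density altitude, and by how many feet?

Field Y by 6228 ft

Field X: ISA temp = 2.4°C, deviation +2.6°C, DA = 6300 + 120 × 2.6 = 6612 ft.
Field Y: ISA temp = -3°C, deviation +32°C, DA = 9000 + 120 × 32 = 12840 ft.
Field Y is higher by 12840 − 6612 = 6228 ft.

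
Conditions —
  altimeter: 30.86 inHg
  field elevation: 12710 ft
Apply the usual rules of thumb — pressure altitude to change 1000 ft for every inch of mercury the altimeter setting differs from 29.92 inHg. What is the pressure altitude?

11770 ft

Pressure correction = (29.92 − 30.86) × 1000 = -940 ft.
Pressure altitude = 12710 + (-940) = 11770 ft.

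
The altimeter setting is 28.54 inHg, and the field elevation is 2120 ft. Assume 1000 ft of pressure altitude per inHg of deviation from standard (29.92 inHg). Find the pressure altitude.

3500 ft

Pressure correction = (29.92 − 28.54) × 1000 = +1380 ft.
Pressure altitude = 2120 + (+1380) = 3500 ft.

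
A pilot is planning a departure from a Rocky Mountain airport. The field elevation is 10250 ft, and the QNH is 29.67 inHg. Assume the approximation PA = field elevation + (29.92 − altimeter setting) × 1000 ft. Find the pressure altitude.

Pressure correction = (29.92 − 29.67) × 1000 = +250 ft.
Pressure altitude = 10250 + (+250) = 10500 ft.

10500 ft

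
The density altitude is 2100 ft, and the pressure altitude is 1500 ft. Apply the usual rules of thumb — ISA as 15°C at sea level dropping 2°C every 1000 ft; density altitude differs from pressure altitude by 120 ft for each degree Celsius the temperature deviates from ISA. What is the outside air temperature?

Density altitude − pressure altitude = 2100 − 1500 = +600 ft.
At 120 ft/°C that is an ISA deviation of 600/120 = +5°C.
ISA temperature at 1500 ft = 15 − 2 × (1500/1000) = 12°C.
OAT = ISA + deviation = 12 + (+5) = 17°C.

17°C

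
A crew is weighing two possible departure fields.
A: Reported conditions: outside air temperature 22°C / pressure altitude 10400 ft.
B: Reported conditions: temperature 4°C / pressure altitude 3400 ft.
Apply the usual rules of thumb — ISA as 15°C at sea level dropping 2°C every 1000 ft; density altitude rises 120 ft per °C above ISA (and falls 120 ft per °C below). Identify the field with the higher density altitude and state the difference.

A by 10840 ft

A: ISA temp = -5.8°C, deviation +27.8°C, DA = 10400 + 120 × 27.8 = 13736 ft.
B: ISA temp = 8.2°C, deviation -4.2°C, DA = 3400 + 120 × (-4.2) = 2896 ft.
A is higher by 13736 − 2896 = 10840 ft.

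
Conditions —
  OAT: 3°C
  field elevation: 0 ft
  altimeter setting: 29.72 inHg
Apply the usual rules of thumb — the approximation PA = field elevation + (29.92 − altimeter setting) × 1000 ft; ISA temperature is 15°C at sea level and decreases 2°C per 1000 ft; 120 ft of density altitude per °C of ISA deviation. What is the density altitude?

Pressure altitude = 0 + (29.92 − 29.72) × 1000 = 0 + (+200) = 200 ft.
ISA temperature at 200 ft = 15 − 2 × (200/1000) = 14.6°C.
ISA deviation = 3 − 14.6 = -11.6°C.
Density altitude = 200 + 120 × (-11.6) = -1192 ft.

-1192 ft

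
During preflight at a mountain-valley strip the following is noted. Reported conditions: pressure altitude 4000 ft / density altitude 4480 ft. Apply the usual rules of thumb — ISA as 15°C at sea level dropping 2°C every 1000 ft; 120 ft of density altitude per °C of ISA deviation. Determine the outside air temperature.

11°C

Density altitude − pressure altitude = 4480 − 4000 = +480 ft.
At 120 ft/°C that is an ISA deviation of 480/120 = +4°C.
ISA temperature at 4000 ft = 15 − 2 × (4000/1000) = 7°C.
OAT = ISA + deviation = 7 + (+4) = 11°C.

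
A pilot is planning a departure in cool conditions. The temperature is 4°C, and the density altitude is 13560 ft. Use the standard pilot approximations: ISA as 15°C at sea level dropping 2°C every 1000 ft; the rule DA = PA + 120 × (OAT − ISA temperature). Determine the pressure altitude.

12000 ft

DA = PA + 120 × (OAT − (15 − 2·PA/1000)) = PA + 120·OAT − 1800 + 0.24·PA = 1.24·PA + 120·OAT − 1800.
So 1.24·PA = 13560 − 120 × 4 + 1800 = 14880.
PA = 14880 / 1.24 = 12000 ft.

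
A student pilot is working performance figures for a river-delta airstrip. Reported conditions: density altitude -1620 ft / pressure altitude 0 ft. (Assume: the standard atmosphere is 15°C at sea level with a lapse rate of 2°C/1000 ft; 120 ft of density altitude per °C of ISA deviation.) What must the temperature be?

1.5°C

Density altitude − pressure altitude = -1620 − 0 = -1620 ft.
At 120 ft/°C that is an ISA deviation of -1620/120 = -13.5°C.
ISA temperature at 0 ft = 15 − 2 × (0/1000) = 15°C.
OAT = ISA + deviation = 15 + (-13.5) = 1.5°C.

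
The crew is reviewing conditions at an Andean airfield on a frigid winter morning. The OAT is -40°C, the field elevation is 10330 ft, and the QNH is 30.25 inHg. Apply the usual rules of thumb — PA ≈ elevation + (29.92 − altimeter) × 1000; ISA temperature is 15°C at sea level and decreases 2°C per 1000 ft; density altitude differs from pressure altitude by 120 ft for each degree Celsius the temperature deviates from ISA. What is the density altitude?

5800 ft

Pressure altitude = 10330 + (29.92 − 30.25) × 1000 = 10330 + (-330) = 10000 ft.
ISA temperature at 10000 ft = 15 − 2 × (10000/1000) = -5°C.
ISA deviation = -40 − (-5) = -35°C.
Density altitude = 10000 + 120 × (-35) = 5800 ft.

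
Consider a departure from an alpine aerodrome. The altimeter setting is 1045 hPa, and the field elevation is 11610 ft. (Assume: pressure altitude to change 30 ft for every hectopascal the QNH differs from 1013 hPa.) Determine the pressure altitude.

10650 ft

Pressure correction = (1013 − 1045) × 30 = -960 ft.
Pressure altitude = 11610 + (-960) = 10650 ft.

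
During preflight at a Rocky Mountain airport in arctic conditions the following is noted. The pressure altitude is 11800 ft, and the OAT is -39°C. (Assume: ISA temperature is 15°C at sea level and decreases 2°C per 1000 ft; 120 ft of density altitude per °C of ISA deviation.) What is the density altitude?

8152 ft

ISA temperature at 11800 ft = 15 − 2 × (11800/1000) = -8.6°C.
ISA deviation = -39 − (-8.6) = -30.4°C.
Density altitude = 11800 + 120 × (-30.4) = 11800 + (-3648) = 8152 ft.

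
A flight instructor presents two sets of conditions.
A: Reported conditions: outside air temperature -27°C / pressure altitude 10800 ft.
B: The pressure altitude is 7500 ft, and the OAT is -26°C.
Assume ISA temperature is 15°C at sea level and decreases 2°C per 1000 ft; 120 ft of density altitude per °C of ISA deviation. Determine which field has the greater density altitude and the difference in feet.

A by 3972 ft

A: ISA temp = -6.6°C, deviation -20.4°C, DA = 10800 + 120 × (-20.4) = 8352 ft.
B: ISA temp = 0°C, deviation -26°C, DA = 7500 + 120 × (-26) = 4380 ft.
A is higher by 8352 − 4380 = 3972 ft.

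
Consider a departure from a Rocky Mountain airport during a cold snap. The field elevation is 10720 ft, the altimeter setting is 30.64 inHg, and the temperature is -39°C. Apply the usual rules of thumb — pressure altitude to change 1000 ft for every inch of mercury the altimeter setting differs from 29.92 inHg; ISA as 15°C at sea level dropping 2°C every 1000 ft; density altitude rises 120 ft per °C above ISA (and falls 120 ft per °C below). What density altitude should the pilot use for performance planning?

Pressure altitude = 10720 + (29.92 − 30.64) × 1000 = 10720 + (-720) = 10000 ft.
ISA temperature at 10000 ft = 15 − 2 × (10000/1000) = -5°C.
ISA deviation = -39 − (-5) = -34°C.
Density altitude = 10000 + 120 × (-34) = 5920 ft.

5920 ft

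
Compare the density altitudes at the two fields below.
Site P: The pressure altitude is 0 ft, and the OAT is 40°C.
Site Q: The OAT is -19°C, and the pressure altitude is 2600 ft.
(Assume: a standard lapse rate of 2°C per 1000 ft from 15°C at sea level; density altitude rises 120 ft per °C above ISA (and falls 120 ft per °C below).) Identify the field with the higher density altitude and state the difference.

Site P: ISA temp = 15°C, deviation +25°C, DA = 0 + 120 × 25 = 3000 ft.
Site Q: ISA temp = 9.8°C, deviation -28.8°C, DA = 2600 + 120 × (-28.8) = -856 ft.
Site P is higher by 3000 − (-856) = 3856 ft.

Site P by 3856 ft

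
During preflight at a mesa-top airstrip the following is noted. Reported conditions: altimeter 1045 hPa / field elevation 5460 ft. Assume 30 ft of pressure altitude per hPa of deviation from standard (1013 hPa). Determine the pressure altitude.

4500 ft

Pressure correction = (1013 − 1045) × 30 = -960 ft.
Pressure altitude = 5460 + (-960) = 4500 ft.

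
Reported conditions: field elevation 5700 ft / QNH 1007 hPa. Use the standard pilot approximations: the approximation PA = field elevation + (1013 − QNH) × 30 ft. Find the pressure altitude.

Pressure correction = (1013 − 1007) × 30 = +180 ft.
Pressure altitude = 5700 + (+180) = 5880 ft.

5880 ft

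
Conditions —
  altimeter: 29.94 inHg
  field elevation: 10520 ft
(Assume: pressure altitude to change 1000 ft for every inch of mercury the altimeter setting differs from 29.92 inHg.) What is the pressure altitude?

10500 ft

Pressure correction = (29.92 − 29.94) × 1000 = -20 ft.
Pressure altitude = 10520 + (-20) = 10500 ft.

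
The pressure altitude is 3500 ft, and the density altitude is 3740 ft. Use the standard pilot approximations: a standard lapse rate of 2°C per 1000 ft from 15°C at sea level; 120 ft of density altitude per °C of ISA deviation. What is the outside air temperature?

Density altitude − pressure altitude = 3740 − 3500 = +240 ft.
At 120 ft/°C that is an ISA deviation of 240/120 = +2°C.
ISA temperature at 3500 ft = 15 − 2 × (3500/1000) = 8°C.
OAT = ISA + deviation = 8 + (+2) = 10°C.

10°C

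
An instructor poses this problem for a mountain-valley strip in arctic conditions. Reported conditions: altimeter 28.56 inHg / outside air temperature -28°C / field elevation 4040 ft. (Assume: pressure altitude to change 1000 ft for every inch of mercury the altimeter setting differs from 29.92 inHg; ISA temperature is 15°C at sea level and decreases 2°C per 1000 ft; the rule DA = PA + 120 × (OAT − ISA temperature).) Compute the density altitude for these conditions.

1536 ft

Pressure altitude = 4040 + (29.92 − 28.56) × 1000 = 4040 + (+1360) = 5400 ft.
ISA temperature at 5400 ft = 15 − 2 × (5400/1000) = 4.2°C.
ISA deviation = -28 − 4.2 = -32.2°C.
Density altitude = 5400 + 120 × (-32.2) = 1536 ft.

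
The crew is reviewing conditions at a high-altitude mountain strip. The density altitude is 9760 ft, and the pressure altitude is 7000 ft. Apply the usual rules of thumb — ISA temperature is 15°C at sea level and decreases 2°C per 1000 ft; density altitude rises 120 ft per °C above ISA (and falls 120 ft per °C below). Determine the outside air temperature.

Density altitude − pressure altitude = 9760 − 7000 = +2760 ft.
At 120 ft/°C that is an ISA deviation of 2760/120 = +23°C.
ISA temperature at 7000 ft = 15 − 2 × (7000/1000) = 1°C.
OAT = ISA + deviation = 1 + (+23) = 24°C.

24°C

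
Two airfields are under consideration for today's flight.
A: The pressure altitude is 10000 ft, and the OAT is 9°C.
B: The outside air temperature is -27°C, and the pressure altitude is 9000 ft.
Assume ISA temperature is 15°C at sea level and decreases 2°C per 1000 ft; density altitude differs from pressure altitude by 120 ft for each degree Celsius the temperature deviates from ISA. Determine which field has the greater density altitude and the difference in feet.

A by 5560 ft

A: ISA temp = -5°C, deviation +14°C, DA = 10000 + 120 × 14 = 11680 ft.
B: ISA temp = -3°C, deviation -24°C, DA = 9000 + 120 × (-24) = 6120 ft.
A is higher by 11680 − 6120 = 5560 ft.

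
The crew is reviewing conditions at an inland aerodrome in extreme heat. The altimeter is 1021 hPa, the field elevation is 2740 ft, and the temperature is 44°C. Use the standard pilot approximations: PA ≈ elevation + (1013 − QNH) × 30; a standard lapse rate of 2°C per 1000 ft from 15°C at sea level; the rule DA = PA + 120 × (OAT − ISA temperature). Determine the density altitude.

Pressure altitude = 2740 + (1013 − 1021) × 30 = 2740 + (-240) = 2500 ft.
ISA temperature at 2500 ft = 15 − 2 × (2500/1000) = 10°C.
ISA deviation = 44 − 10 = +34°C.
Density altitude = 2500 + 120 × (34) = 6580 ft.

6580 ft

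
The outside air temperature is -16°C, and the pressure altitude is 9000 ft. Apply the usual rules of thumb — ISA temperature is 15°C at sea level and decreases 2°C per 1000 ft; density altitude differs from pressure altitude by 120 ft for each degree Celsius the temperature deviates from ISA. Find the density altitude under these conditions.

7440 ft

ISA temperature at 9000 ft = 15 − 2 × (9000/1000) = -3°C.
ISA deviation = -16 − (-3) = -13°C.
Density altitude = 9000 + 120 × (-13) = 9000 + (-1560) = 7440 ft.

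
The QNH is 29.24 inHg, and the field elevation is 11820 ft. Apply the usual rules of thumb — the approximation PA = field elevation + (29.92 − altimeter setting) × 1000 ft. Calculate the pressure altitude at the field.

12500 ft

Pressure correction = (29.92 − 29.24) × 1000 = +680 ft.
Pressure altitude = 11820 + (+680) = 12500 ft.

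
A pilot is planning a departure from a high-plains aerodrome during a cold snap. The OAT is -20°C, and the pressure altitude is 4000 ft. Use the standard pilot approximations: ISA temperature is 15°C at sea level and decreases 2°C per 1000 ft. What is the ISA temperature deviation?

ISA-27°C

ISA temperature at 4000 ft = 15 − 2 × (4000/1000) = 7°C.
Deviation = OAT − ISA = -20 − 7 = -27°C.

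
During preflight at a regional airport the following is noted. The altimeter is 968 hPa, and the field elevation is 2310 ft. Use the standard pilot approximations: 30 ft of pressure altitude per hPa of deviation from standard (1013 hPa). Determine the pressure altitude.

Pressure correction = (1013 − 968) × 30 = +1350 ft.
Pressure altitude = 2310 + (+1350) = 3660 ft.

3660 ft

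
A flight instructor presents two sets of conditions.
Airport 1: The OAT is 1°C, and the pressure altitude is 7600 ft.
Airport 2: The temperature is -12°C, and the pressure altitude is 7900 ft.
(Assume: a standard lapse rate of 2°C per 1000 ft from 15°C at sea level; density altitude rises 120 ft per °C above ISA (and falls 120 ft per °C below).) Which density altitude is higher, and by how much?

Airport 1: ISA temp = -0.2°C, deviation +1.2°C, DA = 7600 + 120 × 1.2 = 7744 ft.
Airport 2: ISA temp = -0.8°C, deviation -11.2°C, DA = 7900 + 120 × (-11.2) = 6556 ft.
Airport 1 is higher by 7744 − 6556 = 1188 ft.

Airport 1 by 1188 ft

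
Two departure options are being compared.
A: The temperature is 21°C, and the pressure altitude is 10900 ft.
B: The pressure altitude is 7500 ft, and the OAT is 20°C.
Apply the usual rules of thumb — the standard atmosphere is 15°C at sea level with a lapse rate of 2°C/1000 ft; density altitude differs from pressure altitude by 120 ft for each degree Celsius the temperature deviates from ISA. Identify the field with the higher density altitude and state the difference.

A by 4336 ft

A: ISA temp = -6.8°C, deviation +27.8°C, DA = 10900 + 120 × 27.8 = 14236 ft.
B: ISA temp = 0°C, deviation +20°C, DA = 7500 + 120 × 20 = 9900 ft.
A is higher by 14236 − 9900 = 4336 ft.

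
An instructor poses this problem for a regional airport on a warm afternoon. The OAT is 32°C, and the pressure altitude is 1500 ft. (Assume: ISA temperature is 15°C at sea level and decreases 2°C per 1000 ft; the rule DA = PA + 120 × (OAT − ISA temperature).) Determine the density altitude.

3900 ft

ISA temperature at 1500 ft = 15 − 2 × (1500/1000) = 12°C.
ISA deviation = 32 − 12 = +20°C.
Density altitude = 1500 + 120 × (20) = 1500 + (+2400) = 3900 ft.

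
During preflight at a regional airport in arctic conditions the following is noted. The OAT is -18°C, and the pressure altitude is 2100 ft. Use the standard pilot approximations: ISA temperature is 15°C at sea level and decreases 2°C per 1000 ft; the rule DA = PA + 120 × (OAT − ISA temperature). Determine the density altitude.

-1356 ft

ISA temperature at 2100 ft = 15 − 2 × (2100/1000) = 10.8°C.
ISA deviation = -18 − 10.8 = -28.8°C.
Density altitude = 2100 + 120 × (-28.8) = 2100 + (-3456) = -1356 ft.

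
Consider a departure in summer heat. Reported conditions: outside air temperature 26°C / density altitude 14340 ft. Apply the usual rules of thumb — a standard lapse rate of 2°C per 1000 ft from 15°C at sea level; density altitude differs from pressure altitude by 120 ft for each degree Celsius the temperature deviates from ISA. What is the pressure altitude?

10500 ft

DA = PA + 120 × (OAT − (15 − 2·PA/1000)) = PA + 120·OAT − 1800 + 0.24·PA = 1.24·PA + 120·OAT − 1800.
So 1.24·PA = 14340 − 120 × 26 + 1800 = 13020.
PA = 13020 / 1.24 = 10500 ft.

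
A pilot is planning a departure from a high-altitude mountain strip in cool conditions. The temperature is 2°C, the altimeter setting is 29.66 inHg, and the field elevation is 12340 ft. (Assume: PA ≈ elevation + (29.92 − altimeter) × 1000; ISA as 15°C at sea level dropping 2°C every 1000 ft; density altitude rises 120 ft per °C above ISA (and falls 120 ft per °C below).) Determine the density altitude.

14064 ft

Pressure altitude = 12340 + (29.92 − 29.66) × 1000 = 12340 + (+260) = 12600 ft.
ISA temperature at 12600 ft = 15 − 2 × (12600/1000) = -10.2°C.
ISA deviation = 2 − (-10.2) = +12.2°C.
Density altitude = 12600 + 120 × (12.2) = 14064 ft.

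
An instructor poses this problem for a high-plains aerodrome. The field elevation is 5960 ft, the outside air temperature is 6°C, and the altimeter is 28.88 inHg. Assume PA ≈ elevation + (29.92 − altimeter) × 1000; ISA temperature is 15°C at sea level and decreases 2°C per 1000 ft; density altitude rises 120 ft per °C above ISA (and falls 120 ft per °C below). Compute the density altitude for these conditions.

Pressure altitude = 5960 + (29.92 − 28.88) × 1000 = 5960 + (+1040) = 7000 ft.
ISA temperature at 7000 ft = 15 − 2 × (7000/1000) = 1°C.
ISA deviation = 6 − 1 = +5°C.
Density altitude = 7000 + 120 × (5) = 7600 ft.

7600 ft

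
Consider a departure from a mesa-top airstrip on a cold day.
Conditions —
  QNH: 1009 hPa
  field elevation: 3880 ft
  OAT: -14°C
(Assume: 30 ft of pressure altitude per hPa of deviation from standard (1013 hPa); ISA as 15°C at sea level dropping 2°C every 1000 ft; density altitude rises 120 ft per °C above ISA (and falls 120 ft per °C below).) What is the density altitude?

Pressure altitude = 3880 + (1013 − 1009) × 30 = 3880 + (+120) = 4000 ft.
ISA temperature at 4000 ft = 15 − 2 × (4000/1000) = 7°C.
ISA deviation = -14 − 7 = -21°C.
Density altitude = 4000 + 120 × (-21) = 1480 ft.

1480 ft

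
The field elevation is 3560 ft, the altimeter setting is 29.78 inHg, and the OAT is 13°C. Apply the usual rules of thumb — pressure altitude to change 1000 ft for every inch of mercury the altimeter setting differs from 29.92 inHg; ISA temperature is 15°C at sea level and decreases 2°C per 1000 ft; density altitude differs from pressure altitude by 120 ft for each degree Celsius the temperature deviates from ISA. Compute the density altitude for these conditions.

Pressure altitude = 3560 + (29.92 − 29.78) × 1000 = 3560 + (+140) = 3700 ft.
ISA temperature at 3700 ft = 15 − 2 × (3700/1000) = 7.6°C.
ISA deviation = 13 − 7.6 = +5.4°C.
Density altitude = 3700 + 120 × (5.4) = 4348 ft.

4348 ft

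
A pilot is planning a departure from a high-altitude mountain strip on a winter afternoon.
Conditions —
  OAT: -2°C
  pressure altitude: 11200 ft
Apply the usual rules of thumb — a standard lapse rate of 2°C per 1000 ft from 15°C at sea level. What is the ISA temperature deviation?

ISA temperature at 11200 ft = 15 − 2 × (11200/1000) = -7.4°C.
Deviation = OAT − ISA = -2 − (-7.4) = +5.4°C.

ISA+5.4°C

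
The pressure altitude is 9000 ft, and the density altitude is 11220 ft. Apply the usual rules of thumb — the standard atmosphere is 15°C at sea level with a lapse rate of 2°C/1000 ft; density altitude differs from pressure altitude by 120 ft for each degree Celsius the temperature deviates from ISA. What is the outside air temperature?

15.5°C

Density altitude − pressure altitude = 11220 − 9000 = +2220 ft.
At 120 ft/°C that is an ISA deviation of 2220/120 = +18.5°C.
ISA temperature at 9000 ft = 15 − 2 × (9000/1000) = -3°C.
OAT = ISA + deviation = -3 + (+18.5) = 15.5°C.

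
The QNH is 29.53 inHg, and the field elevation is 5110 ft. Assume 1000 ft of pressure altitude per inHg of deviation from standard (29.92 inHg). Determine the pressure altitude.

5500 ft

Pressure correction = (29.92 − 29.53) × 1000 = +390 ft.
Pressure altitude = 5110 + (+390) = 5500 ft.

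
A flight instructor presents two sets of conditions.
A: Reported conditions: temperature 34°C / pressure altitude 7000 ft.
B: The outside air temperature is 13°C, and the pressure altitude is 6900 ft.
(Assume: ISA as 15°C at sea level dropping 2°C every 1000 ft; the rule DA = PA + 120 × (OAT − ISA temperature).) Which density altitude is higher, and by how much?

A: ISA temp = 1°C, deviation +33°C, DA = 7000 + 120 × 33 = 10960 ft.
B: ISA temp = 1.2°C, deviation +11.8°C, DA = 6900 + 120 × 11.8 = 8316 ft.
A is higher by 10960 − 8316 = 2644 ft.

A by 2644 ft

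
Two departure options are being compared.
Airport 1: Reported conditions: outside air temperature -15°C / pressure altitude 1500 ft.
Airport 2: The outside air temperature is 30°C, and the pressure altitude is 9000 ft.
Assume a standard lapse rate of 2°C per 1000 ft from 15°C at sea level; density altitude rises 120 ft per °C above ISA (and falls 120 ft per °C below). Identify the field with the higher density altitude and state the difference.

Airport 2 by 14700 ft

Airport 1: ISA temp = 12°C, deviation -27°C, DA = 1500 + 120 × (-27) = -1740 ft.
Airport 2: ISA temp = -3°C, deviation +33°C, DA = 9000 + 120 × 33 = 12960 ft.
Airport 2 is higher by 12960 − (-1740) = 14700 ft.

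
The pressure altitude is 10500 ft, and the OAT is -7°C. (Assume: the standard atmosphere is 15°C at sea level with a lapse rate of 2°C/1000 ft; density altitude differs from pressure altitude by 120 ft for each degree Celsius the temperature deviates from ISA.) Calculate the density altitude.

10380 ft

ISA temperature at 10500 ft = 15 − 2 × (10500/1000) = -6°C.
ISA deviation = -7 − (-6) = -1°C.
Density altitude = 10500 + 120 × (-1) = 10500 + (-120) = 10380 ft.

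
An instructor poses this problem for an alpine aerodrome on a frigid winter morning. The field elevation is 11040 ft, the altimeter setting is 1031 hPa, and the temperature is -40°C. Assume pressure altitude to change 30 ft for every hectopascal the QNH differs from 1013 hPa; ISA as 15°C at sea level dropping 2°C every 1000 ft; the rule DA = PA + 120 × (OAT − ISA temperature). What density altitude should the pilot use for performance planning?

Pressure altitude = 11040 + (1013 − 1031) × 30 = 11040 + (-540) = 10500 ft.
ISA temperature at 10500 ft = 15 − 2 × (10500/1000) = -6°C.
ISA deviation = -40 − (-6) = -34°C.
Density altitude = 10500 + 120 × (-34) = 6420 ft.

6420 ft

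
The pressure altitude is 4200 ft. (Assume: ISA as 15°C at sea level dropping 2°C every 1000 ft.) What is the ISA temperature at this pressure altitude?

ISA temperature = 15 − 2 × (4200/1000) = 15 − 8.4 = 6.6°C.

6.6°C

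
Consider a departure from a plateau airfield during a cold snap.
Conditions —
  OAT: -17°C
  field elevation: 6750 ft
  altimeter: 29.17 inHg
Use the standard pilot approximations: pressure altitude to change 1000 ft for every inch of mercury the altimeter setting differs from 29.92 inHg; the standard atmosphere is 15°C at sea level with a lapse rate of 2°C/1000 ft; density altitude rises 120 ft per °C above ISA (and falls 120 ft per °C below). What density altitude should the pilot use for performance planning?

Pressure altitude = 6750 + (29.92 − 29.17) × 1000 = 6750 + (+750) = 7500 ft.
ISA temperature at 7500 ft = 15 − 2 × (7500/1000) = 0°C.
ISA deviation = -17 − 0 = -17°C.
Density altitude = 7500 + 120 × (-17) = 5460 ft.

5460 ft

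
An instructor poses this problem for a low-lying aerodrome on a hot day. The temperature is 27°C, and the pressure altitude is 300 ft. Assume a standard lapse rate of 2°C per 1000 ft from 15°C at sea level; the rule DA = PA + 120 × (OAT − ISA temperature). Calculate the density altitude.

1812 ft

ISA temperature at 300 ft = 15 − 2 × (300/1000) = 14.4°C.
ISA deviation = 27 − 14.4 = +12.6°C.
Density altitude = 300 + 120 × (12.6) = 300 + (+1512) = 1812 ft.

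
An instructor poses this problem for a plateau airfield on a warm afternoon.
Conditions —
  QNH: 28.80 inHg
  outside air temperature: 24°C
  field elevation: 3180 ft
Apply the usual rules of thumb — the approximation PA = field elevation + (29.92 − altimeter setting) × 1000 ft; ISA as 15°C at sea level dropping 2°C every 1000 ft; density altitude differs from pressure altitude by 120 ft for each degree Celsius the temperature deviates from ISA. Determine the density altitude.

6412 ft

Pressure altitude = 3180 + (29.92 − 28.80) × 1000 = 3180 + (+1120) = 4300 ft.
ISA temperature at 4300 ft = 15 − 2 × (4300/1000) = 6.4°C.
ISA deviation = 24 − 6.4 = +17.6°C.
Density altitude = 4300 + 120 × (17.6) = 6412 ft.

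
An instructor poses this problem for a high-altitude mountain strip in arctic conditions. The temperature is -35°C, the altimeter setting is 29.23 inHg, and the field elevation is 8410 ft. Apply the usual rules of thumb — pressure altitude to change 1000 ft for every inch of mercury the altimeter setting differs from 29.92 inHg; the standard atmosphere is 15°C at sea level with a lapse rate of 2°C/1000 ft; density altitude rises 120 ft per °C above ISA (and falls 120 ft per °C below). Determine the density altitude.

Pressure altitude = 8410 + (29.92 − 29.23) × 1000 = 8410 + (+690) = 9100 ft.
ISA temperature at 9100 ft = 15 − 2 × (9100/1000) = -3.2°C.
ISA deviation = -35 − (-3.2) = -31.8°C.
Density altitude = 9100 + 120 × (-31.8) = 5284 ft.

5284 ft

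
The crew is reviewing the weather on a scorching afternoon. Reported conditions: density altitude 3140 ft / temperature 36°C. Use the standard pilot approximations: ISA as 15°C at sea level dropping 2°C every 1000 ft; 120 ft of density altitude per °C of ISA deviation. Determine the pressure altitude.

500 ft

DA = PA + 120 × (OAT − (15 − 2·PA/1000)) = PA + 120·OAT − 1800 + 0.24·PA = 1.24·PA + 120·OAT − 1800.
So 1.24·PA = 3140 − 120 × 36 + 1800 = 620.
PA = 620 / 1.24 = 500 ft.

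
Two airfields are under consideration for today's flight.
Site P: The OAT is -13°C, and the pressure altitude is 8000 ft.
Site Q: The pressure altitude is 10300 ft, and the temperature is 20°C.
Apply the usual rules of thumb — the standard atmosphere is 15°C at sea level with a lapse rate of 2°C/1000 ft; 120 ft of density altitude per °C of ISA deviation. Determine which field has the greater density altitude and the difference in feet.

Site Q by 6812 ft

Site P: ISA temp = -1°C, deviation -12°C, DA = 8000 + 120 × (-12) = 6560 ft.
Site Q: ISA temp = -5.6°C, deviation +25.6°C, DA = 10300 + 120 × 25.6 = 13372 ft.
Site Q is higher by 13372 − 6560 = 6812 ft.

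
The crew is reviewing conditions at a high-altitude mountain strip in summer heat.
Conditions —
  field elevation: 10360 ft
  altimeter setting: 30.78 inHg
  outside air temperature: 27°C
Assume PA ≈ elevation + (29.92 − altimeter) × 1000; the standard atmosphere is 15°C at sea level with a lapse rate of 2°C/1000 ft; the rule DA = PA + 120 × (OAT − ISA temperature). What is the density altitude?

Pressure altitude = 10360 + (29.92 − 30.78) × 1000 = 10360 + (-860) = 9500 ft.
ISA temperature at 9500 ft = 15 − 2 × (9500/1000) = -4°C.
ISA deviation = 27 − (-4) = +31°C.
Density altitude = 9500 + 120 × (31) = 13220 ft.

13220 ft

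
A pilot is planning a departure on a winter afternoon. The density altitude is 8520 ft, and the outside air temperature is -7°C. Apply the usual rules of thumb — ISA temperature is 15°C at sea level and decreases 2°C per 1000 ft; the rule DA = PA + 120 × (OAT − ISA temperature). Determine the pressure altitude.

DA = PA + 120 × (OAT − (15 − 2·PA/1000)) = PA + 120·OAT − 1800 + 0.24·PA = 1.24·PA + 120·OAT − 1800.
So 1.24·PA = 8520 − 120 × (-7) + 1800 = 11160.
PA = 11160 / 1.24 = 9000 ft.

9000 ft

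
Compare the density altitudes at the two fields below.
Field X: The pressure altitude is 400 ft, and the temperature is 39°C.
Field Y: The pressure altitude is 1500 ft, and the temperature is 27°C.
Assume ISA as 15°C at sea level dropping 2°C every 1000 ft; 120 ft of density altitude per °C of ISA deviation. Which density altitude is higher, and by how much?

Field X by 76 ft

Field X: ISA temp = 14.2°C, deviation +24.8°C, DA = 400 + 120 × 24.8 = 3376 ft.
Field Y: ISA temp = 12°C, deviation +15°C, DA = 1500 + 120 × 15 = 3300 ft.
Field X is higher by 3376 − 3300 = 76 ft.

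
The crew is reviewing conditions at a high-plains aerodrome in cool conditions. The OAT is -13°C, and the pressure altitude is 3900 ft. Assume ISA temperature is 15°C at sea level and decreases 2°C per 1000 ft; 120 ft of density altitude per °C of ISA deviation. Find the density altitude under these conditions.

1476 ft

ISA temperature at 3900 ft = 15 − 2 × (3900/1000) = 7.2°C.
ISA deviation = -13 − 7.2 = -20.2°C.
Density altitude = 3900 + 120 × (-20.2) = 3900 + (-2424) = 1476 ft.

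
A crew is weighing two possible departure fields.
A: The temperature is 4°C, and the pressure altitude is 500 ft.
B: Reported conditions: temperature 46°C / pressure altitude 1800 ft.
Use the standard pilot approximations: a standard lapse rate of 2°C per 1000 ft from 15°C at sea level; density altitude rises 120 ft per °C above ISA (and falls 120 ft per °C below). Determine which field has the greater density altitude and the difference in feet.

A: ISA temp = 14°C, deviation -10°C, DA = 500 + 120 × (-10) = -700 ft.
B: ISA temp = 11.4°C, deviation +34.6°C, DA = 1800 + 120 × 34.6 = 5952 ft.
B is higher by 5952 − (-700) = 6652 ft.

B by 6652 ft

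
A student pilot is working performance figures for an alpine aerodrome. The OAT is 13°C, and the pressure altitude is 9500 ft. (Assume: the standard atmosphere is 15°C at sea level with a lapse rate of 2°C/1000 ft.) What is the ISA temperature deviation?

ISA temperature at 9500 ft = 15 − 2 × (9500/1000) = -4°C.
Deviation = OAT − ISA = 13 − (-4) = +17°C.

ISA+17°C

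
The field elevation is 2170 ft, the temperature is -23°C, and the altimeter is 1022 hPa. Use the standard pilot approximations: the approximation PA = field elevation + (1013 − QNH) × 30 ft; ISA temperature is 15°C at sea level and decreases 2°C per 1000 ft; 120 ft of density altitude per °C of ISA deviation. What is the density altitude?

Pressure altitude = 2170 + (1013 − 1022) × 30 = 2170 + (-270) = 1900 ft.
ISA temperature at 1900 ft = 15 − 2 × (1900/1000) = 11.2°C.
ISA deviation = -23 − 11.2 = -34.2°C.
Density altitude = 1900 + 120 × (-34.2) = -2204 ft.

-2204 ft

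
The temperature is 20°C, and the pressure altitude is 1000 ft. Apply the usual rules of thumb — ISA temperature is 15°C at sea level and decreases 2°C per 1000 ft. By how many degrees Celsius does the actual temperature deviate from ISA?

ISA+7°C

ISA temperature at 1000 ft = 15 − 2 × (1000/1000) = 13°C.
Deviation = OAT − ISA = 20 − 13 = +7°C.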